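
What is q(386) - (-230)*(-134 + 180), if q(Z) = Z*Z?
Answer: 159576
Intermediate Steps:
q(Z) = Z²
q(386) - (-230)*(-134 + 180) = 386² - (-230)*(-134 + 180) = 148996 - (-230)*46 = 148996 - 1*(-10580) = 148996 + 10580 = 159576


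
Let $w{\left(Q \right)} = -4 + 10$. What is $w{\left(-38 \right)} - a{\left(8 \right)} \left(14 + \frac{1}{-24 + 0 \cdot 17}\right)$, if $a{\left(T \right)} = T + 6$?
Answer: $- \frac{2273}{12} \approx -189.42$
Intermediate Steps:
$a{\left(T \right)} = 6 + T$
$w{\left(Q \right)} = 6$
$w{\left(-38 \right)} - a{\left(8 \right)} \left(14 + \frac{1}{-24 + 0 \cdot 17}\right) = 6 - \left(6 + 8\right) \left(14 + \frac{1}{-24 + 0 \cdot 17}\right) = 6 - 14 \left(14 + \frac{1}{-24 + 0}\right) = 6 - 14 \left(14 + \frac{1}{-24}\right) = 6 - 14 \left(14 - \frac{1}{24}\right) = 6 - 14 \cdot \frac{335}{24} = 6 - \frac{2345}{12} = - \frac{2273}{12}$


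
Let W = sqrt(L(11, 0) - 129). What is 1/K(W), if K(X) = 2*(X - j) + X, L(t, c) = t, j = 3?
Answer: -1/183 - I*sqrt(118)/366 ≈ -0.0054645 - 0.02968*I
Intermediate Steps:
W = I*sqrt(118) (W = sqrt(11 - 129) = sqrt(-118) = I*sqrt(118) ≈ 10.863*I)
K(X) = -6 + 3*X (K(X) = 2*(X - 1*3) + X = 2*(X - 3) + X = 2*(-3 + X) + X = (-6 + 2*X) + X = -6 + 3*X)
1/K(W) = 1/(-6 + 3*(I*sqrt(118))) = 1/(-6 + 3*I*sqrt(118))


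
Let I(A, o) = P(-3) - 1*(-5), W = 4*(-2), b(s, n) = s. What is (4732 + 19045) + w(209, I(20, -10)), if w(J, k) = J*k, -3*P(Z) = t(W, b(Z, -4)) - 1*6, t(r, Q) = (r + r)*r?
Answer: 48968/3 ≈ 16323.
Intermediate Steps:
W = -8
t(r, Q) = 2*r² (t(r, Q) = (2*r)*r = 2*r²)
P(Z) = -122/3 (P(Z) = -(2*(-8)² - 1*6)/3 = -(2*64 - 6)/3 = -(128 - 6)/3 = -⅓*122 = -122/3)
I(A, o) = -107/3 (I(A, o) = -122/3 - 1*(-5) = -122/3 + 5 = -107/3)
(4732 + 19045) + w(209, I(20, -10)) = (4732 + 19045) + 209*(-107/3) = 23777 - 22363/3 = 48968/3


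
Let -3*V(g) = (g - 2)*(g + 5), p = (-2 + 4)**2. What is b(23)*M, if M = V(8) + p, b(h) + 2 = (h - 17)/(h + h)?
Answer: 946/23 ≈ 41.130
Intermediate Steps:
p = 4 (p = 2**2 = 4)
V(g) = -(-2 + g)*(5 + g)/3 (V(g) = -(g - 2)*(g + 5)/3 = -(-2 + g)*(5 + g)/3)
b(h) = -2 + (-17 + h)/(2*h) (b(h) = -2 + (h - 17)/(h + h) = -2 + (-17 + h)/((2*h)) = -2 + (-17 + h)*(1/(2*h)) = -2 + (-17 + h)/(2*h))
M = -22 (M = (10/3 - 1*8 - 1/3*8**2) + 4 = (10/3 - 8 - 1/3*64) + 4 = (10/3 - 8 - 64/3) + 4 = -26 + 4 = -22)
b(23)*M = ((1/2)*(-17 - 3*23)/23)*(-22) = ((1/2)*(1/23)*(-17 - 69))*(-22) = ((1/2)*(1/23)*(-86))*(-22) = -43/23*(-22) = 946/23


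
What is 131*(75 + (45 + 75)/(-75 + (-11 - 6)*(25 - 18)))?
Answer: 945165/97 ≈ 9744.0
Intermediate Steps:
131*(75 + (45 + 75)/(-75 + (-11 - 6)*(25 - 18))) = 131*(75 + 120/(-75 - 17*7)) = 131*(75 + 120/(-75 - 119)) = 131*(75 + 120/(-194)) = 131*(75 + 120*(-1/194)) = 131*(75 - 60/97) = 131*(7215/97) = 945165/97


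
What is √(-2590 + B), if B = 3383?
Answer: √793 ≈ 28.160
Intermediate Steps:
√(-2590 + B) = √(-2590 + 3383) = √793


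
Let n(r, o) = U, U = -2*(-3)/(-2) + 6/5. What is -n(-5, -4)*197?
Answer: 1773/5 ≈ 354.60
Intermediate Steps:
U = -9/5 (U = 6*(-½) + 6*(⅕) = -3 + 6/5 = -9/5 ≈ -1.8000)
n(r, o) = -9/5
-n(-5, -4)*197 = -1*(-9/5)*197 = (9/5)*197 = 1773/5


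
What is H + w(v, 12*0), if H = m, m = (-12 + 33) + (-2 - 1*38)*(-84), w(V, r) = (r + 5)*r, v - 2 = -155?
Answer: 3381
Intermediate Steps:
v = -153 (v = 2 - 155 = -153)
w(V, r) = r*(5 + r) (w(V, r) = (5 + r)*r = r*(5 + r))
m = 3381 (m = 21 + (-2 - 38)*(-84) = 21 - 40*(-84) = 21 + 3360 = 3381)
H = 3381
H + w(v, 12*0) = 3381 + (12*0)*(5 + 12*0) = 3381 + 0*(5 + 0) = 3381 + 0*5 = 3381 + 0 = 3381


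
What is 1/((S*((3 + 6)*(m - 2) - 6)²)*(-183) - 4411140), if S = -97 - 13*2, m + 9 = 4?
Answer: 1/102754209 ≈ 9.7320e-9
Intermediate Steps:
m = -5 (m = -9 + 4 = -5)
S = -123 (S = -97 - 26 = -123)
1/((S*((3 + 6)*(m - 2) - 6)²)*(-183) - 4411140) = 1/(-123*((3 + 6)*(-5 - 2) - 6)²*(-183) - 4411140) = 1/(-123*(9*(-7) - 6)²*(-183) - 4411140) = 1/(-123*(-63 - 6)²*(-183) - 4411140) = 1/(-123*(-69)²*(-183) - 4411140) = 1/(-123*4761*(-183) - 4411140) = 1/(-585603*(-183) - 4411140) = 1/(107165349 - 4411140) = 1/102754209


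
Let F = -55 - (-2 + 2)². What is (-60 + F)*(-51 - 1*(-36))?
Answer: 1725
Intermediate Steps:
F = -55 (F = -55 - 1*0² = -55 - 1*0 = -55 + 0 = -55)
(-60 + F)*(-51 - 1*(-36)) = (-60 - 55)*(-51 - 1*(-36)) = -115*(-51 + 36) = -115*(-15) = 1725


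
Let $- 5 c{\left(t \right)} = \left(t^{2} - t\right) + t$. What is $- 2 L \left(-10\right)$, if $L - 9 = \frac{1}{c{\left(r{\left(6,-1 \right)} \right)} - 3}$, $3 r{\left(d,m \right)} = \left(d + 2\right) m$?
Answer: $\frac{34920}{199} \approx 175.48$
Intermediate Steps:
$r{\left(d,m \right)} = \frac{m \left(2 + d\right)}{3}$ ($r{\left(d,m \right)} = \frac{\left(d + 2\right) m}{3} = \frac{\left(2 + d\right) m}{3} = \frac{m \left(2 + d\right)}{3}$)
$c{\left(t \right)} = - \frac{t^{2}}{5}$ ($c{\left(t \right)} = - \frac{\left(t^{2} - t\right) + t}{5} = - \frac{t^{2}}{5}$)
$L = \frac{1746}{199}$ ($L = 9 + \frac{1}{- \frac{\left(\frac{1}{3} \left(-1\right) \left(2 + 6\right)\right)^{2}}{5} - 3} = 9 + \frac{1}{- \frac{\left(\frac{1}{3} \left(-1\right) 8\right)^{2}}{5} - 3} = 9 + \frac{1}{- \frac{\left(- \frac{8}{3}\right)^{2}}{5} - 3} = 9 + \frac{1}{\left(- \frac{1}{5}\right) \frac{64}{9} - 3} = 9 + \frac{1}{- \frac{64}{45} - 3} = 9 + \frac{1}{- \frac{199}{45}} = 9 - \frac{45}{199} = \frac{1746}{199} \approx 8.7739$)
$- 2 L \left(-10\right) = \left(-2\right) \frac{1746}{199} \left(-10\right) = \left(- \frac{3492}{199}\right) \left(-10\right) = \frac{34920}{199}$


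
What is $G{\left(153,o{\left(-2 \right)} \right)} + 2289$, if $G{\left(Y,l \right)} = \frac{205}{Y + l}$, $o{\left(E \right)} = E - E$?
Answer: $\frac{350422}{153} \approx 2290.3$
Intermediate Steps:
$o{\left(E \right)} = 0$
$G{\left(153,o{\left(-2 \right)} \right)} + 2289 = \frac{205}{153 + 0} + 2289 = \frac{205}{153} + 2289 = \frac{350422}{153}$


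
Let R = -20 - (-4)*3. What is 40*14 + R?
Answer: 552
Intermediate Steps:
R = -8 (R = -20 - 1*(-12) = -20 + 12 = -8)
40*14 + R = 40*14 - 8 = 560 - 8 = 552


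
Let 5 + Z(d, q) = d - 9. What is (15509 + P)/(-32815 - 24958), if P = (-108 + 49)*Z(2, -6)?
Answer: -16217/57773 ≈ -0.28070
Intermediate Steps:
Z(d, q) = -14 + d (Z(d, q) = -5 + (d - 9) = -5 + (-9 + d) = -14 + d)
P = 708 (P = (-108 + 49)*(-14 + 2) = -59*(-12) = 708)
(15509 + P)/(-32815 - 24958) = (15509 + 708)/(-32815 - 24958) = 16217/(-57773) = 16217*(-1/57773) = -16217/57773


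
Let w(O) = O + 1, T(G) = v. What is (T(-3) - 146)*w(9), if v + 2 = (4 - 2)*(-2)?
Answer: -1520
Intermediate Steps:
v = -6 (v = -2 + (4 - 2)*(-2) = -2 + 2*(-2) = -2 - 4 = -6)
T(G) = -6
w(O) = 1 + O
(T(-3) - 146)*w(9) = (-6 - 146)*(1 + 9) = -152*10 = -1520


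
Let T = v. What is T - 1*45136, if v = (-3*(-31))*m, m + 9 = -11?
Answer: -46996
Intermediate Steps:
m = -20 (m = -9 - 11 = -20)
v = -1860 (v = -3*(-31)*(-20) = 93*(-20) = -1860)
T = -1860
T - 1*45136 = -1860 - 1*45136 = -1860 - 45136 = -46996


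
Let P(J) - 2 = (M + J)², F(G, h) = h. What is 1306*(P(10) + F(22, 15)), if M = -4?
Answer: 69218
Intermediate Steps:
P(J) = 2 + (-4 + J)²
1306*(P(10) + F(22, 15)) = 1306*((2 + (-4 + 10)²) + 15) = 1306*((2 + 6²) + 15) = 1306*((2 + 36) + 15) = 1306*(38 + 15) = 1306*53 = 69218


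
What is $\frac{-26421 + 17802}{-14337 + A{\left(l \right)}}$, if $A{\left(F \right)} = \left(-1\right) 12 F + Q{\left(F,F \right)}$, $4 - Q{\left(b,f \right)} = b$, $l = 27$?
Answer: $\frac{8619}{14684} \approx 0.58697$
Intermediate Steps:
$Q{\left(b,f \right)} = 4 - b$
$A{\left(F \right)} = 4 - 13 F$ ($A{\left(F \right)} = \left(-1\right) 12 F - \left(-4 + F\right) = - 12 F - \left(-4 + F\right) = 4 - 13 F$)
$\frac{-26421 + 17802}{-14337 + A{\left(l \right)}} = \frac{-26421 + 17802}{-14337 + \left(4 - 351\right)} = - \frac{8619}{-14337 + \left(4 - 351\right)} = - \frac{8619}{-14337 - 347} = - \frac{8619}{-14684} = \left(-8619\right) \left(- \frac{1}{14684}\right) = \frac{8619}{14684}$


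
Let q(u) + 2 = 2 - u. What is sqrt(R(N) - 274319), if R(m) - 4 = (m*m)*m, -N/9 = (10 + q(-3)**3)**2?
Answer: 2*I*sqrt(467603706619) ≈ 1.3676e+6*I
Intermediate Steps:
q(u) = -u (q(u) = -2 + (2 - u) = -u)
N = -12321 (N = -9*(10 + (-1*(-3))**3)**2 = -9*(10 + 3**3)**2 = -9*(10 + 27)**2 = -9*37**2 = -9*1369 = -12321)
R(m) = 4 + m**3 (R(m) = 4 + (m*m)*m = 4 + m**2*m = 4 + m**3)
sqrt(R(N) - 274319) = sqrt((4 + (-12321)**3) - 274319) = sqrt((4 - 1870414552161) - 274319) = sqrt(-1870414552157 - 274319) = sqrt(-1870414826476) = 2*I*sqrt(467603706619)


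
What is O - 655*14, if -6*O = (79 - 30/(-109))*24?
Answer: -1034094/109 ≈ -9487.1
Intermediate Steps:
O = -34564/109 (O = -(79 - 30/(-109))*24/6 = -(79 - 30*(-1/109))*24/6 = -(79 + 30/109)*24/6 = -8641*24/654 = -1/6*207384/109 = -34564/109 ≈ -317.10)
O - 655*14 = -34564/109 - 655*14 = -34564/109 - 1*9170 = -34564/109 - 9170 = -1034094/109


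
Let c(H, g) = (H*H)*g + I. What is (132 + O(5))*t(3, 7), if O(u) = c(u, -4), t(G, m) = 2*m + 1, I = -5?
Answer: 405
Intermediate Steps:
c(H, g) = -5 + g*H² (c(H, g) = (H*H)*g - 5 = H²*g - 5 = g*H² - 5 = -5 + g*H²)
t(G, m) = 1 + 2*m
O(u) = -5 - 4*u²
(132 + O(5))*t(3, 7) = (132 + (-5 - 4*5²))*(1 + 2*7) = (132 + (-5 - 4*25))*(1 + 14) = (132 + (-5 - 100))*15 = (132 - 105)*15 = 27*15 = 405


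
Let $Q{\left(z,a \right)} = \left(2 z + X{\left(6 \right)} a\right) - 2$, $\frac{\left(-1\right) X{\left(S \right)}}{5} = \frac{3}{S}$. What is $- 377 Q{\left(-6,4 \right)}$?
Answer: $9048$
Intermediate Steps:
$X{\left(S \right)} = - \frac{15}{S}$ ($X{\left(S \right)} = - 5 \frac{3}{S} = - \frac{15}{S}$)
$Q{\left(z,a \right)} = -2 + 2 z - \frac{5 a}{2}$ ($Q{\left(z,a \right)} = \left(2 z + - \frac{15}{6} a\right) - 2 = \left(2 z + \left(-15\right) \frac{1}{6} a\right) - 2 = \left(2 z - \frac{5 a}{2}\right) - 2 = -2 + 2 z - \frac{5 a}{2}$)
$- 377 Q{\left(-6,4 \right)} = - 377 \left(-2 + 2 \left(-6\right) - 10\right) = - 377 \left(-2 - 12 - 10\right) = \left(-377\right) \left(-24\right) = 9048$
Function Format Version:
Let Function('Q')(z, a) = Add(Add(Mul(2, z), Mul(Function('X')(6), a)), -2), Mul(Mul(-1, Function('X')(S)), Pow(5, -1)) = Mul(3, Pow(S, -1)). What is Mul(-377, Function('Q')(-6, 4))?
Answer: 9048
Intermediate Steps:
Function('X')(S) = Mul(-15, Pow(S, -1)) (Function('X')(S) = Mul(-5, Mul(3, Pow(S, -1))) = Mul(-15, Pow(S, -1)))
Function('Q')(z, a) = Add(-2, Mul(2, z), Mul(Rational(-5, 2), a)) (Function('Q')(z, a) = Add(Add(Mul(2, z), Mul(Mul(-15, Pow(6, -1)), a)), -2) = Add(Add(Mul(2, z), Mul(Mul(-15, Rational(1, 6)), a)), -2) = Add(Add(Mul(2, z), Mul(Rational(-5, 2), a)), -2) = Add(-2, Mul(2, z), Mul(Rational(-5, 2), a)))
Mul(-377, Function('Q')(-6, 4)) = Mul(-377, Add(-2, Mul(2, -6), Mul(Rational(-5, 2), 4))) = Mul(-377, Add(-2, -12, -10)) = Mul(-377, -24) = 9048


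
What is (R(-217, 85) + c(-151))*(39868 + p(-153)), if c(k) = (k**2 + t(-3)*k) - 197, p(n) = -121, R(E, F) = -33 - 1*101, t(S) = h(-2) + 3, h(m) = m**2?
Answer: 851102511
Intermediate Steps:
t(S) = 7 (t(S) = (-2)**2 + 3 = 4 + 3 = 7)
R(E, F) = -134 (R(E, F) = -33 - 101 = -134)
c(k) = -197 + k**2 + 7*k (c(k) = (k**2 + 7*k) - 197 = -197 + k**2 + 7*k)
(R(-217, 85) + c(-151))*(39868 + p(-153)) = (-134 + (-197 + (-151)**2 + 7*(-151)))*(39868 - 121) = (-134 + (-197 + 22801 - 1057))*39747 = (-134 + 21547)*39747 = 21413*39747 = 851102511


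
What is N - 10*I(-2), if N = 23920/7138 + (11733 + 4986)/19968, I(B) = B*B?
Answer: -850714763/23755264 ≈ -35.812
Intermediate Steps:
I(B) = B²
N = 99495797/23755264 (N = 23920*(1/7138) + 16719*(1/19968) = 11960/3569 + 5573/6656 = 99495797/23755264 ≈ 4.1884)
N - 10*I(-2) = 99495797/23755264 - 10*(-2)² = 99495797/23755264 - 10*4 = 99495797/23755264 - 1*40 = 99495797/23755264 - 40 = -850714763/23755264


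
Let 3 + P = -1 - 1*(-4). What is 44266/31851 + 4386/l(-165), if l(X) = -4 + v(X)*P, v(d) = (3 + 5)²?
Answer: -69760711/63702 ≈ -1095.1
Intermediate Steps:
P = 0 (P = -3 + (-1 - 1*(-4)) = -3 + (-1 + 4) = -3 + 3 = 0)
v(d) = 64 (v(d) = 8² = 64)
l(X) = -4 (l(X) = -4 + 64*0 = -4 + 0 = -4)
44266/31851 + 4386/l(-165) = 44266/31851 + 4386/(-4) = 44266*(1/31851) + 4386*(-¼) = 44266/31851 - 2193/2 = -69760711/63702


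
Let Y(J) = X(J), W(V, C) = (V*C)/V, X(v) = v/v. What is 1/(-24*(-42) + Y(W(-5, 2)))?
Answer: 1/1009 ≈ 0.00099108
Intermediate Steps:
X(v) = 1
W(V, C) = C (W(V, C) = (C*V)/V = C)
Y(J) = 1
1/(-24*(-42) + Y(W(-5, 2))) = 1/(-24*(-42) + 1) = 1/(1008 + 1) = 1/1009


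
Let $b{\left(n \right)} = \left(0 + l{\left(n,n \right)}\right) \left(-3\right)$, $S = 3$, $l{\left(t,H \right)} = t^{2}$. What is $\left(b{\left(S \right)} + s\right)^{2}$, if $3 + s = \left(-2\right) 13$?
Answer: $3136$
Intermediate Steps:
$b{\left(n \right)} = - 3 n^{2}$ ($b{\left(n \right)} = \left(0 + n^{2}\right) \left(-3\right) = n^{2} \left(-3\right) = - 3 n^{2}$)
$s = -29$ ($s = -3 - 26 = -29$)
$\left(b{\left(S \right)} + s\right)^{2} = \left(- 3 \cdot 3^{2} - 29\right)^{2} = \left(\left(-3\right) 9 - 29\right)^{2} = \left(-27 - 29\right)^{2} = \left(-56\right)^{2} = 3136$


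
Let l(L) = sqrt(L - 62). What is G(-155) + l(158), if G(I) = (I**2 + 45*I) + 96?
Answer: 17146 + 4*sqrt(6) ≈ 17156.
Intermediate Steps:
l(L) = sqrt(-62 + L)
G(I) = 96 + I**2 + 45*I
G(-155) + l(158) = (96 + (-155)**2 + 45*(-155)) + sqrt(-62 + 158) = (96 + 24025 - 6975) + sqrt(96) = 17146 + 4*sqrt(6)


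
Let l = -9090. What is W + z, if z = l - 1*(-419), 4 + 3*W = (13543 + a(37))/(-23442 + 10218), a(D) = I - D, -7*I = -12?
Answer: -401406035/46284 ≈ -8672.7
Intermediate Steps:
I = 12/7 (I = -1/7*(-12) = 12/7 ≈ 1.7143)
a(D) = 12/7 - D
W = -77471/46284 (W = -4/3 + ((13543 + (12/7 - 1*37))/(-23442 + 10218))/3 = -4/3 + ((13543 + (12/7 - 37))/(-13224))/3 = -4/3 + ((13543 - 247/7)*(-1/13224))/3 = -4/3 + ((94554/7)*(-1/13224))/3 = -4/3 + (1/3)*(-15759/15428) = -4/3 - 5253/15428 = -77471/46284 ≈ -1.6738)
z = -8671 (z = -9090 - 1*(-419) = -9090 + 419 = -8671)
W + z = -77471/46284 - 8671 = -401406035/46284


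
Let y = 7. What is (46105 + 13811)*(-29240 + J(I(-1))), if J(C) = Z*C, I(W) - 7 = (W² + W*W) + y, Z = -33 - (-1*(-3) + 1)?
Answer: -1787414112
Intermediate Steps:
Z = -37 (Z = -33 - (3 + 1) = -33 - 1*4 = -33 - 4 = -37)
I(W) = 14 + 2*W² (I(W) = 7 + ((W² + W*W) + 7) = 7 + ((W² + W²) + 7) = 7 + (2*W² + 7) = 7 + (7 + 2*W²) = 14 + 2*W²)
J(C) = -37*C
(46105 + 13811)*(-29240 + J(I(-1))) = (46105 + 13811)*(-29240 - 37*(14 + 2*(-1)²)) = 59916*(-29240 - 37*(14 + 2*1)) = 59916*(-29240 - 37*(14 + 2)) = 59916*(-29240 - 37*16) = 59916*(-29240 - 592) = 59916*(-29832) = -1787414112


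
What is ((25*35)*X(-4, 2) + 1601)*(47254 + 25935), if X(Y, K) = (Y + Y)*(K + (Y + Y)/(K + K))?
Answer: 117175589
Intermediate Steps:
X(Y, K) = 2*Y*(K + Y/K) (X(Y, K) = (2*Y)*(K + (2*Y)/((2*K))) = (2*Y)*(K + (2*Y)*(1/(2*K))) = (2*Y)*(K + Y/K) = 2*Y*(K + Y/K))
((25*35)*X(-4, 2) + 1601)*(47254 + 25935) = ((25*35)*(2*(-4)*(-4 + 2**2)/2) + 1601)*(47254 + 25935) = (875*(2*(-4)*(1/2)*(-4 + 4)) + 1601)*73189 = (875*(2*(-4)*(1/2)*0) + 1601)*73189 = (875*0 + 1601)*73189 = (0 + 1601)*73189 = 1601*73189 = 117175589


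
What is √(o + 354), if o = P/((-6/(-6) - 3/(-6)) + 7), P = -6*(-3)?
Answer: √102918/17 ≈ 18.871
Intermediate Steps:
P = 18
o = 36/17 (o = 18/((-6/(-6) - 3/(-6)) + 7) = 18/((-6*(-⅙) - 3*(-⅙)) + 7) = 18/((1 + ½) + 7) = 18/(3/2 + 7) = 18/(17/2) = (2/17)*18 = 36/17 ≈ 2.1176)
√(o + 354) = √(36/17 + 354) = √(6054/17) = √102918/17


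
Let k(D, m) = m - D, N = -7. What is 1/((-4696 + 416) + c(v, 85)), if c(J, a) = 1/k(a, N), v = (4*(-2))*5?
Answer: -92/393761 ≈ -0.00023364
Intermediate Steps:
v = -40 (v = -8*5 = -40)
c(J, a) = 1/(-7 - a)
1/((-4696 + 416) + c(v, 85)) = 1/((-4696 + 416) - 1/(7 + 85)) = 1/(-4280 - 1/92) = 1/(-393761/92) = -92/393761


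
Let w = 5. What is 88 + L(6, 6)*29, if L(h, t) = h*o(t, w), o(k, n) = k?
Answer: 1132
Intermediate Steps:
L(h, t) = h*t
88 + L(6, 6)*29 = 88 + (6*6)*29 = 88 + 36*29 = 88 + 1044 = 1132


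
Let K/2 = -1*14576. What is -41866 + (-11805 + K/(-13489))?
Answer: -723938967/13489 ≈ -53669.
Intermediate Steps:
K = -29152 (K = 2*(-1*14576) = 2*(-14576) = -29152)
-41866 + (-11805 + K/(-13489)) = -41866 + (-11805 - 29152/(-13489)) = -41866 + (-11805 - 29152*(-1/13489)) = -41866 + (-11805 + 29152/13489) = -41866 - 159208493/13489 = -723938967/13489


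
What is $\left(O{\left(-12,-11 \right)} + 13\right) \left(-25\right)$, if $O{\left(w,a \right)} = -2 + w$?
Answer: $25$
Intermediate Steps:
$\left(O{\left(-12,-11 \right)} + 13\right) \left(-25\right) = \left(\left(-2 - 12\right) + 13\right) \left(-25\right) = \left(-14 + 13\right) \left(-25\right) = \left(-1\right) \left(-25\right) = 25$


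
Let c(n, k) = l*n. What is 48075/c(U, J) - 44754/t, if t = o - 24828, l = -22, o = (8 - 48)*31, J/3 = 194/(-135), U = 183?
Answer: -44709979/4372907 ≈ -10.224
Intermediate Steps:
J = -194/45 (J = 3*(194/(-135)) = 3*(194*(-1/135)) = 3*(-194/135) = -194/45 ≈ -4.3111)
o = -1240 (o = -40*31 = -1240)
t = -26068 (t = -1240 - 24828 = -26068)
c(n, k) = -22*n
48075/c(U, J) - 44754/t = 48075/((-22*183)) - 44754/(-26068) = 48075/(-4026) - 44754*(-1/26068) = 48075*(-1/4026) + 22377/13034 = -16025/1342 + 22377/13034 = -44709979/4372907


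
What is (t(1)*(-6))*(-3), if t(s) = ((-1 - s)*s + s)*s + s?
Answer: 0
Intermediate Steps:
t(s) = s + s*(s + s*(-1 - s)) (t(s) = (s*(-1 - s) + s)*s + s = (s + s*(-1 - s))*s + s = s*(s + s*(-1 - s)) + s = s + s*(s + s*(-1 - s)))
(t(1)*(-6))*(-3) = ((1 - 1*1³)*(-6))*(-3) = ((1 - 1*1)*(-6))*(-3) = ((1 - 1)*(-6))*(-3) = (0*(-6))*(-3) = 0*(-3) = 0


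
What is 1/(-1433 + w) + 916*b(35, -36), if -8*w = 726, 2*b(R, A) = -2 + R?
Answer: 92119826/6095 ≈ 15114.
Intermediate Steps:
b(R, A) = -1 + R/2 (b(R, A) = (-2 + R)/2 = -1 + R/2)
w = -363/4 (w = -1/8*726 = -363/4 ≈ -90.750)
1/(-1433 + w) + 916*b(35, -36) = 1/(-1433 - 363/4) + 916*(-1 + (1/2)*35) = 1/(-6095/4) + 916*(-1 + 35/2) = -4/6095 + 916*(33/2) = -4/6095 + 15114 = 92119826/6095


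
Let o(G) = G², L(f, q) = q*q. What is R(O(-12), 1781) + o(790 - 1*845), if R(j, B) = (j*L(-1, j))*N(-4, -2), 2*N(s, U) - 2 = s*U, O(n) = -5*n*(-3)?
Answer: -29156975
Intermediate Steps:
O(n) = 15*n
N(s, U) = 1 + U*s/2 (N(s, U) = 1 + (s*U)/2 = 1 + (U*s)/2 = 1 + U*s/2)
L(f, q) = q²
R(j, B) = 5*j³ (R(j, B) = (j*j²)*(1 + (½)*(-2)*(-4)) = j³*(1 + 4) = j³*5 = 5*j³)
R(O(-12), 1781) + o(790 - 1*845) = 5*(15*(-12))³ + (790 - 1*845)² = 5*(-180)³ + (790 - 845)² = 5*(-5832000) + (-55)² = -29160000 + 3025 = -29156975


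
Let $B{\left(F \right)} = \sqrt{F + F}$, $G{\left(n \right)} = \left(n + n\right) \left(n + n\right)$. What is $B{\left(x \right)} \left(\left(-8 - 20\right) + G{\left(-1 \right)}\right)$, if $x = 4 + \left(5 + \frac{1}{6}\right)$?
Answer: $- 8 \sqrt{165} \approx -102.76$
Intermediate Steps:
$G{\left(n \right)} = 4 n^{2}$ ($G{\left(n \right)} = 2 n 2 n = 4 n^{2}$)
$x = \frac{55}{6}$ ($x = 4 + \left(5 + \frac{1}{6}\right) = 4 + \frac{31}{6} = \frac{55}{6} \approx 9.1667$)
$B{\left(F \right)} = \sqrt{2} \sqrt{F}$ ($B{\left(F \right)} = \sqrt{2 F} = \sqrt{2} \sqrt{F}$)
$B{\left(x \right)} \left(\left(-8 - 20\right) + G{\left(-1 \right)}\right) = \sqrt{2} \sqrt{\frac{55}{6}} \left(\left(-8 - 20\right) + 4 \left(-1\right)^{2}\right) = \sqrt{2} \frac{\sqrt{330}}{6} \left(-28 + 4 \cdot 1\right) = \frac{\sqrt{165}}{3} \left(-28 + 4\right) = \frac{\sqrt{165}}{3} \left(-24\right) = - 8 \sqrt{165}$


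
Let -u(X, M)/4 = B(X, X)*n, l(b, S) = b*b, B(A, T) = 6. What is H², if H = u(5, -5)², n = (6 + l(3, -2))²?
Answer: 850305600000000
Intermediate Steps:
l(b, S) = b²
n = 225 (n = (6 + 3²)² = (6 + 9)² = 15² = 225)
u(X, M) = -5400 (u(X, M) = -24*225 = -4*1350 = -5400)
H = 29160000 (H = (-5400)² = 29160000)
H² = 29160000² = 850305600000000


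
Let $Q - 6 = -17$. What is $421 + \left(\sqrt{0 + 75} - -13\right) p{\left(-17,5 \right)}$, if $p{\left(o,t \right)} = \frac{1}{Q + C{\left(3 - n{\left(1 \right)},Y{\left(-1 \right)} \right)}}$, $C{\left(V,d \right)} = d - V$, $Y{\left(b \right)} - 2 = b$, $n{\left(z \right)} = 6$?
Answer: $\frac{2934}{7} - \frac{5 \sqrt{3}}{7} \approx 417.91$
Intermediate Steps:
$Q = -11$ ($Q = 6 - 17 = -11$)
$Y{\left(b \right)} = 2 + b$
$p{\left(o,t \right)} = - \frac{1}{7}$ ($p{\left(o,t \right)} = \frac{1}{-11 + \left(\left(2 - 1\right) - \left(3 - 6\right)\right)} = \frac{1}{-11 + \left(1 - \left(3 - 6\right)\right)} = \frac{1}{-11 + \left(1 - -3\right)} = \frac{1}{-11 + \left(1 + 3\right)} = \frac{1}{-11 + 4} = \frac{1}{-7} = - \frac{1}{7}$)
$421 + \left(\sqrt{0 + 75} - -13\right) p{\left(-17,5 \right)} = 421 + \left(\sqrt{0 + 75} - -13\right) \left(- \frac{1}{7}\right) = 421 + \left(\sqrt{75} + 13\right) \left(- \frac{1}{7}\right) = 421 + \left(5 \sqrt{3} + 13\right) \left(- \frac{1}{7}\right) = 421 + \left(13 + 5 \sqrt{3}\right) \left(- \frac{1}{7}\right) = 421 - \left(\frac{13}{7} + \frac{5 \sqrt{3}}{7}\right) = \frac{2934}{7} - \frac{5 \sqrt{3}}{7}$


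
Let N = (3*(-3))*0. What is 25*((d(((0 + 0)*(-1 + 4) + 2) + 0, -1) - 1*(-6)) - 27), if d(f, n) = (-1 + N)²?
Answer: -500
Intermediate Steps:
N = 0 (N = -9*0 = 0)
d(f, n) = 1 (d(f, n) = (-1 + 0)² = (-1)² = 1)
25*((d(((0 + 0)*(-1 + 4) + 2) + 0, -1) - 1*(-6)) - 27) = 25*((1 - 1*(-6)) - 27) = 25*((1 + 6) - 27) = 25*(7 - 27) = 25*(-20) = -500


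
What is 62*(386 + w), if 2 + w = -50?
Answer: 20708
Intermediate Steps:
w = -52 (w = -2 - 50 = -52)
62*(386 + w) = 62*(386 - 52) = 62*334 = 20708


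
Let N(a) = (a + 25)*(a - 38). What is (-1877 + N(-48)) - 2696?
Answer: -2595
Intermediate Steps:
N(a) = (-38 + a)*(25 + a) (N(a) = (25 + a)*(-38 + a) = (-38 + a)*(25 + a))
(-1877 + N(-48)) - 2696 = (-1877 + (-950 + (-48)² - 13*(-48))) - 2696 = (-1877 + (-950 + 2304 + 624)) - 2696 = (-1877 + 1978) - 2696 = 101 - 2696 = -2595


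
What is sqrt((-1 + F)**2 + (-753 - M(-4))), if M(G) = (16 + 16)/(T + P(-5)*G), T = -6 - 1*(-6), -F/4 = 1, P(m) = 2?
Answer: 2*I*sqrt(181) ≈ 26.907*I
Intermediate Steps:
F = -4 (F = -4*1 = -4)
T = 0 (T = -6 + 6 = 0)
M(G) = 16/G (M(G) = (16 + 16)/(0 + 2*G) = 32/((2*G)) = 32*(1/(2*G)) = 16/G)
sqrt((-1 + F)**2 + (-753 - M(-4))) = sqrt((-1 - 4)**2 + (-753 - 16/(-4))) = sqrt((-5)**2 + (-753 - 16*(-1)/4)) = sqrt(25 + (-753 - 1*(-4))) = sqrt(25 + (-753 + 4)) = sqrt(25 - 749) = sqrt(-724) = 2*I*sqrt(181)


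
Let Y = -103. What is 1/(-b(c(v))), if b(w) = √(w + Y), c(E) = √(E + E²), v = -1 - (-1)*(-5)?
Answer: I/√(103 - √30) ≈ 0.10126*I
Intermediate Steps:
v = -6 (v = -1 - 1*5 = -1 - 5 = -6)
b(w) = √(-103 + w) (b(w) = √(w - 103) = √(-103 + w))
1/(-b(c(v))) = 1/(-√(-103 + √(-6*(1 - 6)))) = 1/(-√(-103 + √(-6*(-5)))) = 1/(-√(-103 + √30)) = -1/√(-103 + √30)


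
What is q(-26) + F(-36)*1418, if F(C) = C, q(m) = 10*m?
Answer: -51308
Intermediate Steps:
q(-26) + F(-36)*1418 = 10*(-26) - 36*1418 = -260 - 51048 = -51308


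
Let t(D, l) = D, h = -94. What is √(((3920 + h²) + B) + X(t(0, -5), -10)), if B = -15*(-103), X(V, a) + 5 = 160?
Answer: 2*√3614 ≈ 120.23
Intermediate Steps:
X(V, a) = 155 (X(V, a) = -5 + 160 = 155)
B = 1545
√(((3920 + h²) + B) + X(t(0, -5), -10)) = √(((3920 + (-94)²) + 1545) + 155) = √(((3920 + 8836) + 1545) + 155) = √((12756 + 1545) + 155) = √(14301 + 155) = √14456 = 2*√3614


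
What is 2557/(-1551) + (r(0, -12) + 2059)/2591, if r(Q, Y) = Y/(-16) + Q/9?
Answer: -13722059/16074564 ≈ -0.85365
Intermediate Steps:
r(Q, Y) = -Y/16 + Q/9 (r(Q, Y) = Y*(-1/16) + Q*(1/9) = -Y/16 + Q/9)
2557/(-1551) + (r(0, -12) + 2059)/2591 = 2557/(-1551) + ((-1/16*(-12) + (1/9)*0) + 2059)/2591 = 2557*(-1/1551) + ((3/4 + 0) + 2059)*(1/2591) = -2557/1551 + (3/4 + 2059)*(1/2591) = -2557/1551 + (8239/4)*(1/2591) = -2557/1551 + 8239/10364 = -13722059/16074564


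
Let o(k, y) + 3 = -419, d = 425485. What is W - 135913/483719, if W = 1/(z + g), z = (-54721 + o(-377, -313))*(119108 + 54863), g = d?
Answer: -1303794023940703/4640247373191592 ≈ -0.28098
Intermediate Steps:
g = 425485
o(k, y) = -422 (o(k, y) = -3 - 419 = -422)
z = -9593282853 (z = (-54721 - 422)*(119108 + 54863) = -55143*173971 = -9593282853)
W = -1/9592857368 (W = 1/(-9593282853 + 425485) = 1/(-9592857368) = -1/9592857368 ≈ -1.0424e-10)
W - 135913/483719 = -1/9592857368 - 135913/483719 = -1303794023940703/4640247373191592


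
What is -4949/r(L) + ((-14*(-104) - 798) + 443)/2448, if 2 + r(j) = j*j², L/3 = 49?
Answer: 1161744823/2592041136 ≈ 0.44820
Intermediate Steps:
L = 147 (L = 3*49 = 147)
r(j) = -2 + j³ (r(j) = -2 + j*j² = -2 + j³)
-4949/r(L) + ((-14*(-104) - 798) + 443)/2448 = -4949/(-2 + 147³) + ((-14*(-104) - 798) + 443)/2448 = -4949/(-2 + 3176523) + ((1456 - 798) + 443)*(1/2448) = -4949/3176521 + (658 + 443)*(1/2448) = -4949*1/3176521 + 1101*(1/2448) = -4949/3176521 + 367/816 = 1161744823/2592041136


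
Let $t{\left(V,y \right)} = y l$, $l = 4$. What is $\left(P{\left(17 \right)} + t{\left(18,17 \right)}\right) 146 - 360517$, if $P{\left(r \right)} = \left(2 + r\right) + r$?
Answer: $-345333$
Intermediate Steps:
$t{\left(V,y \right)} = 4 y$ ($t{\left(V,y \right)} = y 4 = 4 y$)
$P{\left(r \right)} = 2 + 2 r$
$\left(P{\left(17 \right)} + t{\left(18,17 \right)}\right) 146 - 360517 = \left(\left(2 + 2 \cdot 17\right) + 4 \cdot 17\right) 146 - 360517 = \left(\left(2 + 34\right) + 68\right) 146 - 360517 = \left(36 + 68\right) 146 - 360517 = 104 \cdot 146 - 360517 = 15184 - 360517 = -345333$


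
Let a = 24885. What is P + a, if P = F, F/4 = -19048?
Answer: -51307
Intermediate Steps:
F = -76192 (F = 4*(-19048) = -76192)
P = -76192
P + a = -76192 + 24885 = -51307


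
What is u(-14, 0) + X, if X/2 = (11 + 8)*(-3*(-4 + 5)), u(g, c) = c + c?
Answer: -114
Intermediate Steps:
u(g, c) = 2*c
X = -114 (X = 2*((11 + 8)*(-3*(-4 + 5))) = 2*(19*(-3*1)) = 2*(19*(-3)) = 2*(-57) = -114)
u(-14, 0) + X = 2*0 - 114 = 0 - 114 = -114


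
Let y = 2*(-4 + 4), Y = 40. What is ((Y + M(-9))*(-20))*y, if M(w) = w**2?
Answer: 0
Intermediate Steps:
y = 0 (y = 2*0 = 0)
((Y + M(-9))*(-20))*y = ((40 + (-9)**2)*(-20))*0 = ((40 + 81)*(-20))*0 = (121*(-20))*0 = -2420*0 = 0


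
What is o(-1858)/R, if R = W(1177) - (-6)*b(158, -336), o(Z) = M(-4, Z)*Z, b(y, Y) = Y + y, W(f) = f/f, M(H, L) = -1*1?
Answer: -1858/1067 ≈ -1.7413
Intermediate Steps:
M(H, L) = -1
W(f) = 1
o(Z) = -Z
R = -1067 (R = 1 - (-6)*(-336 + 158) = 1 - (-6)*(-178) = 1 - 1*1068 = 1 - 1068 = -1067)
o(-1858)/R = -1*(-1858)/(-1067) = 1858*(-1/1067) = -1858/1067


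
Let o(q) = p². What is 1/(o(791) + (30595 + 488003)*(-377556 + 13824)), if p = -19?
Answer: -1/188630687375 ≈ -5.3014e-12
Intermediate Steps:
o(q) = 361 (o(q) = (-19)² = 361)
1/(o(791) + (30595 + 488003)*(-377556 + 13824)) = 1/(361 + (30595 + 488003)*(-377556 + 13824)) = 1/(361 + 518598*(-363732)) = 1/(361 - 188630687736) = 1/(-188630687375) = -1/188630687375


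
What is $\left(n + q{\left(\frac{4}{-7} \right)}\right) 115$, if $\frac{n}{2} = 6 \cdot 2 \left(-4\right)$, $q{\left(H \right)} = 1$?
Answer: $-10925$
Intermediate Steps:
$n = -96$ ($n = 2 \cdot 6 \cdot 2 \left(-4\right) = 2 \cdot 12 \left(-4\right) = 2 \left(-48\right) = -96$)
$\left(n + q{\left(\frac{4}{-7} \right)}\right) 115 = \left(-96 + 1\right) 115 = \left(-95\right) 115 = -10925$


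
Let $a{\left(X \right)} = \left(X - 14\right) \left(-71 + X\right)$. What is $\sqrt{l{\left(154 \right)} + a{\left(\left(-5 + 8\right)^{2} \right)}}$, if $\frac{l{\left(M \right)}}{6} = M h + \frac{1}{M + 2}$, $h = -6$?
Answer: $\frac{i \sqrt{3538158}}{26} \approx 72.346 i$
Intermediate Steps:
$l{\left(M \right)} = - 36 M + \frac{6}{2 + M}$ ($l{\left(M \right)} = 6 \left(M \left(-6\right) + \frac{1}{M + 2}\right) = 6 \left(- 6 M + \frac{1}{2 + M}\right) = 6 \left(\frac{1}{2 + M} - 6 M\right) = - 36 M + \frac{6}{2 + M}$)
$a{\left(X \right)} = \left(-71 + X\right) \left(-14 + X\right)$ ($a{\left(X \right)} = \left(-14 + X\right) \left(-71 + X\right) = \left(-71 + X\right) \left(-14 + X\right)$)
$\sqrt{l{\left(154 \right)} + a{\left(\left(-5 + 8\right)^{2} \right)}} = \sqrt{\frac{6 \left(1 - 1848 - 6 \cdot 154^{2}\right)}{2 + 154} + \left(994 + \left(\left(-5 + 8\right)^{2}\right)^{2} - 85 \left(-5 + 8\right)^{2}\right)} = \sqrt{\frac{6 \left(1 - 1848 - 142296\right)}{156} + \left(994 + \left(3^{2}\right)^{2} - 85 \cdot 3^{2}\right)} = \sqrt{6 \cdot \frac{1}{156} \left(1 - 1848 - 142296\right) + \left(994 + 9^{2} - 765\right)} = \sqrt{6 \cdot \frac{1}{156} \left(-144143\right) + \left(994 + 81 - 765\right)} = \sqrt{- \frac{144143}{26} + 310} = \sqrt{- \frac{136083}{26}} = \frac{i \sqrt{3538158}}{26}$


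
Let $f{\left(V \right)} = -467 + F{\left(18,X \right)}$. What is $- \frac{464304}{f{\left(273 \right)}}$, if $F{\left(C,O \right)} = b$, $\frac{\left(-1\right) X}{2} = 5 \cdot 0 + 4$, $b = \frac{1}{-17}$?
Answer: $\frac{1973292}{1985} \approx 994.1$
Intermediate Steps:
$b = - \frac{1}{17} \approx -0.058824$
$X = -8$ ($X = - 2 \left(5 \cdot 0 + 4\right) = - 2 \left(0 + 4\right) = \left(-2\right) 4 = -8$)
$F{\left(C,O \right)} = - \frac{1}{17}$
$f{\left(V \right)} = - \frac{7940}{17}$ ($f{\left(V \right)} = -467 - \frac{1}{17} = - \frac{7940}{17}$)
$- \frac{464304}{f{\left(273 \right)}} = - \frac{464304}{- \frac{7940}{17}} = \left(-464304\right) \left(- \frac{17}{7940}\right) = \frac{1973292}{1985}$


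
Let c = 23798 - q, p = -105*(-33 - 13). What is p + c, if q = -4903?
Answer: 33531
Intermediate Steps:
p = 4830 (p = -105*(-46) = 4830)
c = 28701 (c = 23798 - 1*(-4903) = 23798 + 4903 = 28701)
p + c = 4830 + 28701 = 33531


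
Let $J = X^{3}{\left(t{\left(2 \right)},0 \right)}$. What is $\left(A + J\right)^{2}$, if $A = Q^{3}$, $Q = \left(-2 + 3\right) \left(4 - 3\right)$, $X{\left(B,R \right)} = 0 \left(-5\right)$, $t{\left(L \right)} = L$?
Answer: $1$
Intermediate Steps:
$X{\left(B,R \right)} = 0$
$Q = 1$ ($Q = 1 \cdot 1 = 1$)
$J = 0$ ($J = 0^{3} = 0$)
$A = 1$ ($A = 1^{3} = 1$)
$\left(A + J\right)^{2} = \left(1 + 0\right)^{2} = 1^{2} = 1$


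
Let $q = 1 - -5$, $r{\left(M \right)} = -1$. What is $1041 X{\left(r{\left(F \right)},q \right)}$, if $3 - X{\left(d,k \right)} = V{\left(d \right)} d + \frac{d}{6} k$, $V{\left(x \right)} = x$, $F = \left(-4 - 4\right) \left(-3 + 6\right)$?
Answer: $3123$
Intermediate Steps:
$F = -24$ ($F = \left(-8\right) 3 = -24$)
$q = 6$ ($q = 1 + 5 = 6$)
$X{\left(d,k \right)} = 3 - d^{2} - \frac{d k}{6}$ ($X{\left(d,k \right)} = 3 - \left(d d + \frac{d}{6} k\right) = 3 - \left(d^{2} + d \frac{1}{6} k\right) = 3 - \left(d^{2} + \frac{d}{6} k\right) = 3 - \left(d^{2} + \frac{d k}{6}\right) = 3 - d^{2} - \frac{d k}{6}$)
$1041 X{\left(r{\left(F \right)},q \right)} = 1041 \left(3 - \left(-1\right)^{2} - \left(- \frac{1}{6}\right) 6\right) = 1041 \left(3 - 1 + 1\right) = 1041 \cdot 3 = 3123$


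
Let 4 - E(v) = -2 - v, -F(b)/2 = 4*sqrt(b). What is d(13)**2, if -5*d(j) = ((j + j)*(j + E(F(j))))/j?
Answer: 4772/25 - 1216*sqrt(13)/25 ≈ 15.506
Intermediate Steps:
F(b) = -8*sqrt(b)
E(v) = 6 + v (E(v) = 4 - (-2 - v) = 4 + (2 + v) = 6 + v)
d(j) = -12/5 - 2*j/5 + 16*sqrt(j)/5 (d(j) = -(j + j)*(j + (6 - 8*sqrt(j)))/(5*j) = -(2*j)*(6 + j - 8*sqrt(j))/(5*j) = -2*j*(6 + j - 8*sqrt(j))/(5*j) = -(12 - 16*sqrt(j) + 2*j)/5 = -12/5 - 2*j/5 + 16*sqrt(j)/5)
d(13)**2 = (-12/5 - 2/5*13 + 16*sqrt(13)/5)**2 = (-12/5 - 26/5 + 16*sqrt(13)/5)**2 = (-38/5 + 16*sqrt(13)/5)**2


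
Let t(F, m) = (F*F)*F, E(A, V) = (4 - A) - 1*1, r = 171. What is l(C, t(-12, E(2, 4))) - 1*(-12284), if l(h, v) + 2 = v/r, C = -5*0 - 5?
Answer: 233166/19 ≈ 12272.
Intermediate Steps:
C = -5 (C = 0 - 5 = -5)
E(A, V) = 3 - A (E(A, V) = (4 - A) - 1 = 3 - A)
t(F, m) = F³ (t(F, m) = F²*F = F³)
l(h, v) = -2 + v/171
l(C, t(-12, E(2, 4))) - 1*(-12284) = (-2 + (1/171)*(-12)³) - 1*(-12284) = (-2 + (1/171)*(-1728)) + 12284 = (-2 - 192/19) + 12284 = -230/19 + 12284 = 233166/19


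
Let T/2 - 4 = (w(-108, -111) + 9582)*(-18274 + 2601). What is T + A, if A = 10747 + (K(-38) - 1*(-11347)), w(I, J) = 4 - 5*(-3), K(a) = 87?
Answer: -300930757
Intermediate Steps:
w(I, J) = 19 (w(I, J) = 4 + 15 = 19)
T = -300952938 (T = 8 + 2*((19 + 9582)*(-18274 + 2601)) = 8 + 2*(9601*(-15673)) = 8 + 2*(-150476473) = 8 - 300952946 = -300952938)
A = 22181 (A = 10747 + (87 - 1*(-11347)) = 10747 + (87 + 11347) = 10747 + 11434 = 22181)
T + A = -300952938 + 22181 = -300930757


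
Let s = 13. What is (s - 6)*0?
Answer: 0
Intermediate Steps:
(s - 6)*0 = (13 - 6)*0 = 7*0 = 0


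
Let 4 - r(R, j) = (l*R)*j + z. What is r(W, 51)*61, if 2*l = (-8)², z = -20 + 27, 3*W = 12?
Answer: -398391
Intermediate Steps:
W = 4 (W = (⅓)*12 = 4)
z = 7
l = 32 (l = (½)*(-8)² = (½)*64 = 32)
r(R, j) = -3 - 32*R*j (r(R, j) = 4 - ((32*R)*j + 7) = 4 - (32*R*j + 7) = 4 - (7 + 32*R*j) = 4 + (-7 - 32*R*j) = -3 - 32*R*j)
r(W, 51)*61 = (-3 - 32*4*51)*61 = (-3 - 6528)*61 = -6531*61 = -398391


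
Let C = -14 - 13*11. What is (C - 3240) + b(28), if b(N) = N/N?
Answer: -3396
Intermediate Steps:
C = -157 (C = -14 - 143 = -157)
b(N) = 1
(C - 3240) + b(28) = (-157 - 3240) + 1 = -3397 + 1 = -3396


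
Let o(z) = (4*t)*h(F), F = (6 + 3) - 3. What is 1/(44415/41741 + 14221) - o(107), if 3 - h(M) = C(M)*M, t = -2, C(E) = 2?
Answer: -6106038133/84806168 ≈ -72.000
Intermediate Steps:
F = 6 (F = 9 - 3 = 6)
h(M) = 3 - 2*M
o(z) = 72 (o(z) = (4*(-2))*(3 - 2*6) = -8*(3 - 12) = -8*(-9) = 72)
1/(44415/41741 + 14221) - o(107) = 1/(44415/41741 + 14221) - 1*72 = 1/(44415*(1/41741) + 14221) - 72 = 1/(6345/5963 + 14221) - 72 = 1/(84806168/5963) - 72 = 5963/84806168 - 72 = -6106038133/84806168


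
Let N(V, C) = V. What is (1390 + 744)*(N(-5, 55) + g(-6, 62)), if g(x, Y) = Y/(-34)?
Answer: -247544/17 ≈ -14561.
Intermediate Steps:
g(x, Y) = -Y/34 (g(x, Y) = Y*(-1/34) = -Y/34)
(1390 + 744)*(N(-5, 55) + g(-6, 62)) = (1390 + 744)*(-5 - 1/34*62) = 2134*(-5 - 31/17) = 2134*(-116/17) = -247544/17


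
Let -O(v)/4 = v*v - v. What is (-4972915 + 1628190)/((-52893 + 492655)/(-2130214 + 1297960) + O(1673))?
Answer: 1391830380075/4656055209929 ≈ 0.29893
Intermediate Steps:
O(v) = -4*v² + 4*v (O(v) = -4*(v*v - v) = -4*(v² - v) = -4*v² + 4*v)
(-4972915 + 1628190)/((-52893 + 492655)/(-2130214 + 1297960) + O(1673)) = (-4972915 + 1628190)/((-52893 + 492655)/(-2130214 + 1297960) + 4*1673*(1 - 1*1673)) = -3344725/(439762/(-832254) + 4*1673*(1 - 1673)) = -3344725/(439762*(-1/832254) + 4*1673*(-1672)) = -3344725/(-219881/416127 - 11189024) = -3344725/(-4656055209929/416127) = -3344725*(-416127/4656055209929) = 1391830380075/4656055209929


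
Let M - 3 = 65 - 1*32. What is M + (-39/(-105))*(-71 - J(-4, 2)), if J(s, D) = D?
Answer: 311/35 ≈ 8.8857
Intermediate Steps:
M = 36 (M = 3 + (65 - 1*32) = 3 + (65 - 32) = 3 + 33 = 36)
M + (-39/(-105))*(-71 - J(-4, 2)) = 36 + (-39/(-105))*(-71 - 1*2) = 36 + (-39*(-1)/105)*(-71 - 2) = 36 - 1*(-13/35)*(-73) = 36 + (13/35)*(-73) = 36 - 949/35 = 311/35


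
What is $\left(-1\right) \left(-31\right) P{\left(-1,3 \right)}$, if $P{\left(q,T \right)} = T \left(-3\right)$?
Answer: $-279$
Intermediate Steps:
$P{\left(q,T \right)} = - 3 T$
$\left(-1\right) \left(-31\right) P{\left(-1,3 \right)} = \left(-1\right) \left(-31\right) \left(\left(-3\right) 3\right) = 31 \left(-9\right) = -279$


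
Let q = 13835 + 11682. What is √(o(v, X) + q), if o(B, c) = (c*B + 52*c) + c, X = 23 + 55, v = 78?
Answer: √35735 ≈ 189.04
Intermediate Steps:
X = 78
o(B, c) = 53*c + B*c (o(B, c) = (B*c + 52*c) + c = (52*c + B*c) + c = 53*c + B*c)
q = 25517
√(o(v, X) + q) = √(78*(53 + 78) + 25517) = √(78*131 + 25517) = √(10218 + 25517) = √35735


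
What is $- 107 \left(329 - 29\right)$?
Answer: $-32100$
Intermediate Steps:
$- 107 \left(329 - 29\right) = \left(-107\right) 300 = -32100$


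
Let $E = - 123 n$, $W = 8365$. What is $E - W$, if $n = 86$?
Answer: $-18943$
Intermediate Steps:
$E = -10578$ ($E = \left(-123\right) 86 = -10578$)
$E - W = -10578 - 8365 = -18943$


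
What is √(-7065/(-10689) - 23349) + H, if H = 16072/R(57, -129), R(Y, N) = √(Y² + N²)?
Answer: 8036*√2210/3315 + 6*I*√8233512231/3563 ≈ 113.96 + 152.8*I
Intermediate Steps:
R(Y, N) = √(N² + Y²)
H = 8036*√2210/3315 (H = 16072/(√((-129)² + 57²)) = 16072/(√(16641 + 3249)) = 16072/(√19890) = 16072/((3*√2210)) = 16072*(√2210/6630) = 8036*√2210/3315 ≈ 113.96)
√(-7065/(-10689) - 23349) + H = √(-7065/(-10689) - 23349) + 8036*√2210/3315 = √(-7065*(-1/10689) - 23349) + 8036*√2210/3315 = √(2355/3563 - 23349) + 8036*√2210/3315 = √(-83190132/3563) + 8036*√2210/3315 = 6*I*√8233512231/3563 + 8036*√2210/3315 = 8036*√2210/3315 + 6*I*√8233512231/3563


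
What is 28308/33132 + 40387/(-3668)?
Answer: -102855695/10127348 ≈ -10.156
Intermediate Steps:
28308/33132 + 40387/(-3668) = 28308*(1/33132) + 40387*(-1/3668) = 2359/2761 - 40387/3668 = -102855695/10127348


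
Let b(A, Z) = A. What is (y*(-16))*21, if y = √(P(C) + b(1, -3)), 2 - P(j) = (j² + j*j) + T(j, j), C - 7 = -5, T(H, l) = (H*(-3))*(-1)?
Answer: -336*I*√11 ≈ -1114.4*I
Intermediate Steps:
T(H, l) = 3*H (T(H, l) = -3*H*(-1) = 3*H)
C = 2 (C = 7 - 5 = 2)
P(j) = 2 - 3*j - 2*j² (P(j) = 2 - ((j² + j*j) + 3*j) = 2 - ((j² + j²) + 3*j) = 2 - (2*j² + 3*j) = 2 + (-3*j - 2*j²) = 2 - 3*j - 2*j²)
y = I*√11 (y = √((2 - 3*2 - 2*2²) + 1) = √((2 - 6 - 2*4) + 1) = √((2 - 6 - 8) + 1) = √(-12 + 1) = √(-11) = I*√11 ≈ 3.3166*I)
(y*(-16))*21 = ((I*√11)*(-16))*21 = -16*I*√11*21 = -336*I*√11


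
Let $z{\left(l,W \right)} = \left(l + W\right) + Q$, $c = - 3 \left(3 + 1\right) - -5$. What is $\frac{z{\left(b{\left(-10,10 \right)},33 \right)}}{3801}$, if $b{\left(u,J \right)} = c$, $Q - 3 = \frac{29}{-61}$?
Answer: $\frac{580}{77287} \approx 0.0075045$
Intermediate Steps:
$Q = \frac{154}{61}$ ($Q = 3 + \frac{29}{-61} = 3 + 29 \left(- \frac{1}{61}\right) = 3 - \frac{29}{61} = \frac{154}{61} \approx 2.5246$)
$c = -7$ ($c = \left(-3\right) 4 + 5 = -12 + 5 = -7$)
$b{\left(u,J \right)} = -7$
$z{\left(l,W \right)} = \frac{154}{61} + W + l$ ($z{\left(l,W \right)} = \left(l + W\right) + \frac{154}{61} = \left(W + l\right) + \frac{154}{61} = \frac{154}{61} + W + l$)
$\frac{z{\left(b{\left(-10,10 \right)},33 \right)}}{3801} = \frac{\frac{154}{61} + 33 - 7}{3801} = \frac{1740}{61} \cdot \frac{1}{3801} = \frac{580}{77287}$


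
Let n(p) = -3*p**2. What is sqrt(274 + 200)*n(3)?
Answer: -27*sqrt(474) ≈ -587.83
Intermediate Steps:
sqrt(274 + 200)*n(3) = sqrt(274 + 200)*(-3*3**2) = sqrt(474)*(-3*9) = sqrt(474)*(-27) = -27*sqrt(474)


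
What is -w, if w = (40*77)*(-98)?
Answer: 301840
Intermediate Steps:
w = -301840 (w = 3080*(-98) = -301840)
-w = -1*(-301840) = 301840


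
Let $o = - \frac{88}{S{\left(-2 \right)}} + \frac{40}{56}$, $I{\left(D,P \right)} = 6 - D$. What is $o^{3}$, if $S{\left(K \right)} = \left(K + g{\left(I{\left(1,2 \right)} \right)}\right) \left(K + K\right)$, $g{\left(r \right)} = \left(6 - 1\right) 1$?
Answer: $\frac{4826809}{9261} \approx 521.2$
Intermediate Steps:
$g{\left(r \right)} = 5$ ($g{\left(r \right)} = 5 \cdot 1 = 5$)
$S{\left(K \right)} = 2 K \left(5 + K\right)$ ($S{\left(K \right)} = \left(K + 5\right) \left(K + K\right) = \left(5 + K\right) 2 K = 2 K \left(5 + K\right)$)
$o = \frac{169}{21}$ ($o = - \frac{88}{2 \left(-2\right) \left(5 - 2\right)} + \frac{40}{56} = - \frac{88}{2 \left(-2\right) 3} + 40 \cdot \frac{1}{56} = - \frac{88}{-12} + \frac{5}{7} = \left(-88\right) \left(- \frac{1}{12}\right) + \frac{5}{7} = \frac{22}{3} + \frac{5}{7} = \frac{169}{21} \approx 8.0476$)
$o^{3} = \left(\frac{169}{21}\right)^{3} = \frac{4826809}{9261}$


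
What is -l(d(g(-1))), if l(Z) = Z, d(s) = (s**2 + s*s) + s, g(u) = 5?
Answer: -55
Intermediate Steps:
d(s) = s + 2*s**2 (d(s) = (s**2 + s**2) + s = 2*s**2 + s = s + 2*s**2)
-l(d(g(-1))) = -5*(1 + 2*5) = -5*(1 + 10) = -5*11 = -1*55 = -55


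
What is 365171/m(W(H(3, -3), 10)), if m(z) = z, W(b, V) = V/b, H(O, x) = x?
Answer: -1095513/10 ≈ -1.0955e+5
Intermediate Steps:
365171/m(W(H(3, -3), 10)) = 365171/((10/(-3))) = 365171/((10*(-⅓))) = 365171/(-10/3) = 365171*(-3/10) = -1095513/10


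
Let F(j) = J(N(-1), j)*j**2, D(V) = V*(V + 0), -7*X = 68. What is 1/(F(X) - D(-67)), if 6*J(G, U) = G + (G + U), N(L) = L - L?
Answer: -1029/4776397 ≈ -0.00021543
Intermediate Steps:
N(L) = 0
X = -68/7 (X = -1/7*68 = -68/7 ≈ -9.7143)
J(G, U) = G/3 + U/6 (J(G, U) = (G + (G + U))/6 = (U + 2*G)/6 = G/3 + U/6)
D(V) = V**2 (D(V) = V*V = V**2)
F(j) = j**3/6 (F(j) = ((1/3)*0 + j/6)*j**2 = (0 + j/6)*j**2 = (j/6)*j**2 = j**3/6)
1/(F(X) - D(-67)) = 1/((-68/7)**3/6 - 1*(-67)**2) = 1/((1/6)*(-314432/343) - 1*4489) = 1/(-157216/1029 - 4489) = 1/(-4776397/1029) = -1029/4776397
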